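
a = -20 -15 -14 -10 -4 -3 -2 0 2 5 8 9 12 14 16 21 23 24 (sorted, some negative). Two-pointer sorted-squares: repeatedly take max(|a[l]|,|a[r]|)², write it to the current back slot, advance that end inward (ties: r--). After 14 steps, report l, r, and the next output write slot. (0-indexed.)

[0,17] |-20|<=|24| out[17]=576 → r--
[0,16] |-20|<=|23| out[16]=529 → r--
[0,15] |-20|<=|21| out[15]=441 → r--
[0,14] |-20|>|16| out[14]=400 → l++
[1,14] |-15|<=|16| out[13]=256 → r--
[1,13] |-15|>|14| out[12]=225 → l++
[2,13] |-14|<=|14| out[11]=196 → r--
[2,12] |-14|>|12| out[10]=196 → l++
[3,12] |-10|<=|12| out[9]=144 → r--
[3,11] |-10|>|9| out[8]=100 → l++
[4,11] |-4|<=|9| out[7]=81 → r--
[4,10] |-4|<=|8| out[6]=64 → r--
[4,9] |-4|<=|5| out[5]=25 → r--
[4,8] |-4|>|2| out[4]=16 → l++

l=5, r=8, next write slot=3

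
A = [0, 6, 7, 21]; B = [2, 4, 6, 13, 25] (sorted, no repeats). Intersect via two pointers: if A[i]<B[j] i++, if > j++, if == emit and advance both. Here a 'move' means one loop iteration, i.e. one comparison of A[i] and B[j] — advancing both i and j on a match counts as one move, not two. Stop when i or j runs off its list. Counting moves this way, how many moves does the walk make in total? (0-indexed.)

7 moves

[i=0,j=0] 0<2 → i++
[i=1,j=0] 6>2 → j++
[i=1,j=1] 6>4 → j++
[i=1,j=2] 6==6 emit → i++,j++
[i=2,j=3] 7<13 → i++
[i=3,j=3] 21>13 → j++
[i=3,j=4] 21<25 → i++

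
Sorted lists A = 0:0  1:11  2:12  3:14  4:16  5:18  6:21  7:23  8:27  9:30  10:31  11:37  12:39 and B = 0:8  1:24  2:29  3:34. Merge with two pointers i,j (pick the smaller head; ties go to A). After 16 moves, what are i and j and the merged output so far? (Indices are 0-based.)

[i=0,j=0] A[i]=0<=B[j]=8 take 0 → i++
[i=1,j=0] A[i]=11>B[j]=8 take 8 → j++
[i=1,j=1] A[i]=11<=B[j]=24 take 11 → i++
[i=2,j=1] A[i]=12<=B[j]=24 take 12 → i++
[i=3,j=1] A[i]=14<=B[j]=24 take 14 → i++
[i=4,j=1] A[i]=16<=B[j]=24 take 16 → i++
[i=5,j=1] A[i]=18<=B[j]=24 take 18 → i++
[i=6,j=1] A[i]=21<=B[j]=24 take 21 → i++
[i=7,j=1] A[i]=23<=B[j]=24 take 23 → i++
[i=8,j=1] A[i]=27>B[j]=24 take 24 → j++
[i=8,j=2] A[i]=27<=B[j]=29 take 27 → i++
[i=9,j=2] A[i]=30>B[j]=29 take 29 → j++
[i=9,j=3] A[i]=30<=B[j]=34 take 30 → i++
[i=10,j=3] A[i]=31<=B[j]=34 take 31 → i++
[i=11,j=3] A[i]=37>B[j]=34 take 34 → j++
[i=11,j=4] B done, take A[i]=37 → i++

i=12, j=4, merged so far=[0, 8, 11, 12, 14, 16, 18, 21, 23, 24, 27, 29, 30, 31, 34, 37]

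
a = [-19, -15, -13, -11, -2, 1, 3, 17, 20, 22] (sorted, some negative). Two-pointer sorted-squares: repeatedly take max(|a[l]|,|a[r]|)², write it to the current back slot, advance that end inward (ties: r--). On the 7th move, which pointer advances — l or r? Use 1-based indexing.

l

[1,10] |-19|<=|22| out[10]=484 → r--
[1,9] |-19|<=|20| out[9]=400 → r--
[1,8] |-19|>|17| out[8]=361 → l++
[2,8] |-15|<=|17| out[7]=289 → r--
[2,7] |-15|>|3| out[6]=225 → l++
[3,7] |-13|>|3| out[5]=169 → l++
[4,7] |-11|>|3| out[4]=121 → l++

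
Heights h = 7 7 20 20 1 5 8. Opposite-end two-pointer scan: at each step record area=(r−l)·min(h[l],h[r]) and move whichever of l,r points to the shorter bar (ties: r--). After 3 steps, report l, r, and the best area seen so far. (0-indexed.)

l=2, r=5, best area=42

[0,6] min(7,8)*6=42 best=42 * → l++
[1,6] min(7,8)*5=35 best=42 → l++
[2,6] min(20,8)*4=32 best=42 → r--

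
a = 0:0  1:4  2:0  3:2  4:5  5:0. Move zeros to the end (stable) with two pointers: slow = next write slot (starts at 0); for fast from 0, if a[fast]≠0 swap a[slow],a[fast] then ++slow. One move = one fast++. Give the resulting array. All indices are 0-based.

slow=0 fast=0: a[fast]=0, fast++
slow=0 fast=1: a[fast]=4≠0 swap→a[0]=4, slow++,fast++
slow=1 fast=2: a[fast]=0, fast++
slow=1 fast=3: a[fast]=2≠0 swap→a[1]=2, slow++,fast++
slow=2 fast=4: a[fast]=5≠0 swap→a[2]=5, slow++,fast++
slow=3 fast=5: a[fast]=0, fast++

[4, 2, 5, 0, 0, 0]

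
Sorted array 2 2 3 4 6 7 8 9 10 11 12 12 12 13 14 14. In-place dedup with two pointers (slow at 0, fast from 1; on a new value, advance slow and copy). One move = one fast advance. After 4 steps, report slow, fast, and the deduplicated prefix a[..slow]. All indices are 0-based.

slow=3, fast=5, prefix=[2, 3, 4, 6]

(s=0,f=1) a[fast]=2=a[slow] dup → fast++
(s=0,f=2) a[fast]=3≠a[slow]=2 write a[1]=3 → slow++,fast++
(s=1,f=3) a[fast]=4≠a[slow]=3 write a[2]=4 → slow++,fast++
(s=2,f=4) a[fast]=6≠a[slow]=4 write a[3]=6 → slow++,fast++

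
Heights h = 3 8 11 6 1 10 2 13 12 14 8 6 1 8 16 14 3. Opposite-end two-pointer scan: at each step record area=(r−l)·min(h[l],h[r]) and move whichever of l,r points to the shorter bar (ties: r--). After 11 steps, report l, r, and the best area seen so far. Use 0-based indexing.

l=0 r=16: min(3,3)*16=48 best=48 *, r--
l=0 r=15: min(3,14)*15=45 best=48, l++
l=1 r=15: min(8,14)*14=112 best=112 *, l++
l=2 r=15: min(11,14)*13=143 best=143 *, l++
l=3 r=15: min(6,14)*12=72 best=143, l++
l=4 r=15: min(1,14)*11=11 best=143, l++
l=5 r=15: min(10,14)*10=100 best=143, l++
l=6 r=15: min(2,14)*9=18 best=143, l++
l=7 r=15: min(13,14)*8=104 best=143, l++
l=8 r=15: min(12,14)*7=84 best=143, l++
l=9 r=15: min(14,14)*6=84 best=143, r--

l=9, r=14, best area=143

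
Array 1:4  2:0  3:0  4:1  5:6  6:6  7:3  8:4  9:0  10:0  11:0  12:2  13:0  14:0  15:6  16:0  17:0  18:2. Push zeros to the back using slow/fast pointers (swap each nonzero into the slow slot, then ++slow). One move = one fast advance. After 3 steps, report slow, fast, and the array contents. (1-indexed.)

slow=2, fast=4, a=[4, 0, 0, 1, 6, 6, 3, 4, 0, 0, 0, 2, 0, 0, 6, 0, 0, 2]

(s=1,f=1) a[fast]=4≠0 swap→a[1]=4 → slow++,fast++
(s=2,f=2) a[fast]=0 → fast++
(s=2,f=3) a[fast]=0 → fast++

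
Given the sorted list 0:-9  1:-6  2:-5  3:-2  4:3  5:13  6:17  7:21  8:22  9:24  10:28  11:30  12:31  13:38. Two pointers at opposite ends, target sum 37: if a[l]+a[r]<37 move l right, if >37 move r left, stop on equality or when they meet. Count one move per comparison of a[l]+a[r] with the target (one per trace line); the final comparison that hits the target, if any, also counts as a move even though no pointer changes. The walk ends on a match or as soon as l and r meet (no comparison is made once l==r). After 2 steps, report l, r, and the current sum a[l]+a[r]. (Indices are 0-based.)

l=2, r=13, sum=33

[0,13] -9+38=29 <37 → l++
[1,13] -6+38=32 <37 → l++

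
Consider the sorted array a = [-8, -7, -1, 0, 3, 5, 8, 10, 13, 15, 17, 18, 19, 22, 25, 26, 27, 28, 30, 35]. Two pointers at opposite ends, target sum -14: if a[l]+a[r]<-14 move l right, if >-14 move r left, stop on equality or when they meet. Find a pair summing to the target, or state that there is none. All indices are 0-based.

no pair

[0,19] -8+35=27 >-14 → r--
[0,18] -8+30=22 >-14 → r--
[0,17] -8+28=20 >-14 → r--
[0,16] -8+27=19 >-14 → r--
[0,15] -8+26=18 >-14 → r--
[0,14] -8+25=17 >-14 → r--
[0,13] -8+22=14 >-14 → r--
[0,12] -8+19=11 >-14 → r--
[0,11] -8+18=10 >-14 → r--
[0,10] -8+17=9 >-14 → r--
[0,9] -8+15=7 >-14 → r--
[0,8] -8+13=5 >-14 → r--
[0,7] -8+10=2 >-14 → r--
[0,6] -8+8=0 >-14 → r--
[0,5] -8+5=-3 >-14 → r--
[0,4] -8+3=-5 >-14 → r--
[0,3] -8+0=-8 >-14 → r--
[0,2] -8+-1=-9 >-14 → r--
[0,1] -8+-7=-15 <-14 → l++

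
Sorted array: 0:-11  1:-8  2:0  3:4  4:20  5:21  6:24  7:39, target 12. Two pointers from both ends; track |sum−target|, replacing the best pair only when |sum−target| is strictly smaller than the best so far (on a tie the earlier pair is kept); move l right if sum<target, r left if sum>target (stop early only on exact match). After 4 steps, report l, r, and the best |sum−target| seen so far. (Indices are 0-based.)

l=1, r=4, best |Δ|=1

l=0 r=7: -11+39=28 d=16 *, r--
l=0 r=6: -11+24=13 d=1 *, r--
l=0 r=5: -11+21=10 d=2, l++
l=1 r=5: -8+21=13 d=1, r--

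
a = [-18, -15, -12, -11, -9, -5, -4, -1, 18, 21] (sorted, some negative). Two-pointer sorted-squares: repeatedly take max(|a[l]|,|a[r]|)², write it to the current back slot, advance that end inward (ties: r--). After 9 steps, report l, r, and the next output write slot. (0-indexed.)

[0,9] |-18|<=|21| out[9]=441 → r--
[0,8] |-18|<=|18| out[8]=324 → r--
[0,7] |-18|>|-1| out[7]=324 → l++
[1,7] |-15|>|-1| out[6]=225 → l++
[2,7] |-12|>|-1| out[5]=144 → l++
[3,7] |-11|>|-1| out[4]=121 → l++
[4,7] |-9|>|-1| out[3]=81 → l++
[5,7] |-5|>|-1| out[2]=25 → l++
[6,7] |-4|>|-1| out[1]=16 → l++

l=7, r=7, next write slot=0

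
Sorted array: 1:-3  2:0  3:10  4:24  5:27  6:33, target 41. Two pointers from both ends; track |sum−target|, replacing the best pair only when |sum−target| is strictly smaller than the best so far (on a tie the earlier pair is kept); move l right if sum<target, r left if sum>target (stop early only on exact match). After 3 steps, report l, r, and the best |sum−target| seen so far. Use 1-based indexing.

l=1 r=6: -3+33=30 d=11 *, l++
l=2 r=6: 0+33=33 d=8 *, l++
l=3 r=6: 10+33=43 d=2 *, r--

l=3, r=5, best |Δ|=2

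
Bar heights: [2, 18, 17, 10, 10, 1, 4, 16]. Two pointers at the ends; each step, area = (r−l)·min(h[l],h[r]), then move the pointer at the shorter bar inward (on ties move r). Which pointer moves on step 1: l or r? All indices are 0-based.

[0,7] min(2,16)*7=14 best=14 * → l++

l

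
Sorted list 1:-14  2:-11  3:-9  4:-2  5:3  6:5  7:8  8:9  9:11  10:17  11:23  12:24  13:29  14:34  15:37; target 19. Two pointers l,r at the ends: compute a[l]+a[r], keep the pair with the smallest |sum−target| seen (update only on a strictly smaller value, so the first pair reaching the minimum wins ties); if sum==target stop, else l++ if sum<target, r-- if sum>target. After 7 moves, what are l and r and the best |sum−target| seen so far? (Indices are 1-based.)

l=1 r=15: -14+37=23 d=4 *, r--
l=1 r=14: -14+34=20 d=1 *, r--
l=1 r=13: -14+29=15 d=4, l++
l=2 r=13: -11+29=18 d=1, l++
l=3 r=13: -9+29=20 d=1, r--
l=3 r=12: -9+24=15 d=4, l++
l=4 r=12: -2+24=22 d=3, r--

l=4, r=11, best |Δ|=1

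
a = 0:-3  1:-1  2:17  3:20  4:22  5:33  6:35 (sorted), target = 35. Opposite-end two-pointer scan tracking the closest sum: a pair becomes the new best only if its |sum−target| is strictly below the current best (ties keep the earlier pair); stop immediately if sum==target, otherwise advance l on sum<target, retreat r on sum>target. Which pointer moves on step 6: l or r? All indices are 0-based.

[0,6] -3+35=32 d=3 * → l++
[1,6] -1+35=34 d=1 * → l++
[2,6] 17+35=52 d=17 → r--
[2,5] 17+33=50 d=15 → r--
[2,4] 17+22=39 d=4 → r--
[2,3] 17+20=37 d=2 → r--

r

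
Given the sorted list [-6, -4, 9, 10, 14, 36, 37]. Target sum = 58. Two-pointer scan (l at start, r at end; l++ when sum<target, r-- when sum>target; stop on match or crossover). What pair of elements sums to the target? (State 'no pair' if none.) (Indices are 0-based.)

l=0 r=6: -6+37=31 <58, l++
l=1 r=6: -4+37=33 <58, l++
l=2 r=6: 9+37=46 <58, l++
l=3 r=6: 10+37=47 <58, l++
l=4 r=6: 14+37=51 <58, l++
l=5 r=6: 36+37=73 >58, r--

no pair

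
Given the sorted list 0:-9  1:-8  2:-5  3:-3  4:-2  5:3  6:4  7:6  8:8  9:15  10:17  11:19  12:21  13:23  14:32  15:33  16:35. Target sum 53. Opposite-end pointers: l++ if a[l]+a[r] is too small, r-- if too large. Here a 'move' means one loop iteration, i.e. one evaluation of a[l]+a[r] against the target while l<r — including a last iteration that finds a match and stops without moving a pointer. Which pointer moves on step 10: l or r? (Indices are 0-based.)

l=0 r=16: -9+35=26 <53, l++
l=1 r=16: -8+35=27 <53, l++
l=2 r=16: -5+35=30 <53, l++
l=3 r=16: -3+35=32 <53, l++
l=4 r=16: -2+35=33 <53, l++
l=5 r=16: 3+35=38 <53, l++
l=6 r=16: 4+35=39 <53, l++
l=7 r=16: 6+35=41 <53, l++
l=8 r=16: 8+35=43 <53, l++
l=9 r=16: 15+35=50 <53, l++

l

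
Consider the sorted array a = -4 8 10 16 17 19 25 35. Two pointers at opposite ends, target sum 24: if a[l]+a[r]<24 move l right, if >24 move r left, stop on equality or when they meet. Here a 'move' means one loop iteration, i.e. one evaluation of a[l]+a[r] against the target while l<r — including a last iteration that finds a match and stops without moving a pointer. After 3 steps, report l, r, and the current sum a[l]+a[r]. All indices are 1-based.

l=2, r=6, sum=27

l=1 r=8: -4+35=31 >24, r--
l=1 r=7: -4+25=21 <24, l++
l=2 r=7: 8+25=33 >24, r--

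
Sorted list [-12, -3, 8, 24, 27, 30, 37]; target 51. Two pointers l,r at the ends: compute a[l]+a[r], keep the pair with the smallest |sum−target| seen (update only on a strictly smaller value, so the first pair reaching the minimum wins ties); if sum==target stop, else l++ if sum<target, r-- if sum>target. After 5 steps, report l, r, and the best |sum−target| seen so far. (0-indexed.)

l=0 r=6: -12+37=25 d=26 *, l++
l=1 r=6: -3+37=34 d=17 *, l++
l=2 r=6: 8+37=45 d=6 *, l++
l=3 r=6: 24+37=61 d=10, r--
l=3 r=5: 24+30=54 d=3 *, r--

l=3, r=4, best |Δ|=3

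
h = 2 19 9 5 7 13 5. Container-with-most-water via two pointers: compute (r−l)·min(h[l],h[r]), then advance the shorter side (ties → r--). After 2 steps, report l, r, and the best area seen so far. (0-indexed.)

[0,6] min(2,5)*6=12 best=12 * → l++
[1,6] min(19,5)*5=25 best=25 * → r--

l=1, r=5, best area=25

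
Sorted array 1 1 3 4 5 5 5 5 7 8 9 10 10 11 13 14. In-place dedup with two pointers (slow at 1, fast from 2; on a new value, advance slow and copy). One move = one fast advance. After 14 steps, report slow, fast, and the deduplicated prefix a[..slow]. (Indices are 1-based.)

slow=10, fast=16, prefix=[1, 3, 4, 5, 7, 8, 9, 10, 11, 13]

slow=1 fast=2: a[fast]=1=a[slow] dup, fast++
slow=1 fast=3: a[fast]=3≠a[slow]=1 write a[2]=3, slow++,fast++
slow=2 fast=4: a[fast]=4≠a[slow]=3 write a[3]=4, slow++,fast++
slow=3 fast=5: a[fast]=5≠a[slow]=4 write a[4]=5, slow++,fast++
slow=4 fast=6: a[fast]=5=a[slow] dup, fast++
slow=4 fast=7: a[fast]=5=a[slow] dup, fast++
slow=4 fast=8: a[fast]=5=a[slow] dup, fast++
slow=4 fast=9: a[fast]=7≠a[slow]=5 write a[5]=7, slow++,fast++
slow=5 fast=10: a[fast]=8≠a[slow]=7 write a[6]=8, slow++,fast++
slow=6 fast=11: a[fast]=9≠a[slow]=8 write a[7]=9, slow++,fast++
slow=7 fast=12: a[fast]=10≠a[slow]=9 write a[8]=10, slow++,fast++
slow=8 fast=13: a[fast]=10=a[slow] dup, fast++
slow=8 fast=14: a[fast]=11≠a[slow]=10 write a[9]=11, slow++,fast++
slow=9 fast=15: a[fast]=13≠a[slow]=11 write a[10]=13, slow++,fast++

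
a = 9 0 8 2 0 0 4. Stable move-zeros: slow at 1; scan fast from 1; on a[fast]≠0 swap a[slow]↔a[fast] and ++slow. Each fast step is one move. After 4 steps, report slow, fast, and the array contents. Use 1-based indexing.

slow=4, fast=5, a=[9, 8, 2, 0, 0, 0, 4]

(s=1,f=1) a[fast]=9≠0 swap→a[1]=9 → slow++,fast++
(s=2,f=2) a[fast]=0 → fast++
(s=2,f=3) a[fast]=8≠0 swap→a[2]=8 → slow++,fast++
(s=3,f=4) a[fast]=2≠0 swap→a[3]=2 → slow++,fast++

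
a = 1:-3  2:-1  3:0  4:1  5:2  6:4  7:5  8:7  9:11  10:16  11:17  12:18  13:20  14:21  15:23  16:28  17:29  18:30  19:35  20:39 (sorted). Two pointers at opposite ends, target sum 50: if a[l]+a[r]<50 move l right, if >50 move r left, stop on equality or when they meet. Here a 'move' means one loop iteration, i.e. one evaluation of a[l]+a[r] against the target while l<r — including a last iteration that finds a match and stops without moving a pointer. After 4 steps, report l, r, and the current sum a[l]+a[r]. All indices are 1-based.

l=5, r=20, sum=41

l=1 r=20: -3+39=36 <50, l++
l=2 r=20: -1+39=38 <50, l++
l=3 r=20: 0+39=39 <50, l++
l=4 r=20: 1+39=40 <50, l++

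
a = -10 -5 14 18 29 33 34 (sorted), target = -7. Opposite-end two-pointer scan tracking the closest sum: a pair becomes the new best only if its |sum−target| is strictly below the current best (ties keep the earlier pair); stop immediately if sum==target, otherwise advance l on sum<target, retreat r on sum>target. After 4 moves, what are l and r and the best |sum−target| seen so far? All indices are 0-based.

l=0, r=2, best |Δ|=15

[0,6] -10+34=24 d=31 * → r--
[0,5] -10+33=23 d=30 * → r--
[0,4] -10+29=19 d=26 * → r--
[0,3] -10+18=8 d=15 * → r--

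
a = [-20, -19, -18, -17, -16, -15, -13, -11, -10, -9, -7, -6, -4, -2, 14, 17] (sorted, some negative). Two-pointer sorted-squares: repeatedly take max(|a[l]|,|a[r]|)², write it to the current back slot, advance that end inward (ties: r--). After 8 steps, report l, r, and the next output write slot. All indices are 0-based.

l=6, r=13, next write slot=7

[0,15] |-20|>|17| out[15]=400 → l++
[1,15] |-19|>|17| out[14]=361 → l++
[2,15] |-18|>|17| out[13]=324 → l++
[3,15] |-17|<=|17| out[12]=289 → r--
[3,14] |-17|>|14| out[11]=289 → l++
[4,14] |-16|>|14| out[10]=256 → l++
[5,14] |-15|>|14| out[9]=225 → l++
[6,14] |-13|<=|14| out[8]=196 → r--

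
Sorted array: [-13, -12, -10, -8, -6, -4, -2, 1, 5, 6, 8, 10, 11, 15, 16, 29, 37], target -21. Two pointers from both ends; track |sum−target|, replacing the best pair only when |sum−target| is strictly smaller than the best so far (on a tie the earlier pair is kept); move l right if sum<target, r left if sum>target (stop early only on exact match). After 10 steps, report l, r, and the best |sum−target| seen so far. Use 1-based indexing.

[1,17] -13+37=24 d=45 * → r--
[1,16] -13+29=16 d=37 * → r--
[1,15] -13+16=3 d=24 * → r--
[1,14] -13+15=2 d=23 * → r--
[1,13] -13+11=-2 d=19 * → r--
[1,12] -13+10=-3 d=18 * → r--
[1,11] -13+8=-5 d=16 * → r--
[1,10] -13+6=-7 d=14 * → r--
[1,9] -13+5=-8 d=13 * → r--
[1,8] -13+1=-12 d=9 * → r--

l=1, r=7, best |Δ|=9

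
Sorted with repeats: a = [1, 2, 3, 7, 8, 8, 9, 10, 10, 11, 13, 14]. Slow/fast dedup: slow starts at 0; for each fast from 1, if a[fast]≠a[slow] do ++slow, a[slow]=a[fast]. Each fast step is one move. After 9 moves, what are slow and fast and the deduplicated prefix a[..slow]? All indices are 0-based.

slow=0 fast=1: a[fast]=2≠a[slow]=1 write a[1]=2, slow++,fast++
slow=1 fast=2: a[fast]=3≠a[slow]=2 write a[2]=3, slow++,fast++
slow=2 fast=3: a[fast]=7≠a[slow]=3 write a[3]=7, slow++,fast++
slow=3 fast=4: a[fast]=8≠a[slow]=7 write a[4]=8, slow++,fast++
slow=4 fast=5: a[fast]=8=a[slow] dup, fast++
slow=4 fast=6: a[fast]=9≠a[slow]=8 write a[5]=9, slow++,fast++
slow=5 fast=7: a[fast]=10≠a[slow]=9 write a[6]=10, slow++,fast++
slow=6 fast=8: a[fast]=10=a[slow] dup, fast++
slow=6 fast=9: a[fast]=11≠a[slow]=10 write a[7]=11, slow++,fast++

slow=7, fast=10, prefix=[1, 2, 3, 7, 8, 9, 10, 11]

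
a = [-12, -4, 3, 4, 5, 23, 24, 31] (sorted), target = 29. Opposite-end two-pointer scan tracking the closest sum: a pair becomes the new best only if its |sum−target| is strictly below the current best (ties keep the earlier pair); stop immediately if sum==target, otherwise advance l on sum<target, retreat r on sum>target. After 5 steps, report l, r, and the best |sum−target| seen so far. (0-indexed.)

l=4, r=6, best |Δ|=1

[0,7] -12+31=19 d=10 * → l++
[1,7] -4+31=27 d=2 * → l++
[2,7] 3+31=34 d=5 → r--
[2,6] 3+24=27 d=2 → l++
[3,6] 4+24=28 d=1 * → l++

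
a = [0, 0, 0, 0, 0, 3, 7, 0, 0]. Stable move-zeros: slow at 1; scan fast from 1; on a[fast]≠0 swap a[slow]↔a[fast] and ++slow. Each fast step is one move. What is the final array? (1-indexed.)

slow=1 fast=1: a[fast]=0, fast++
slow=1 fast=2: a[fast]=0, fast++
slow=1 fast=3: a[fast]=0, fast++
slow=1 fast=4: a[fast]=0, fast++
slow=1 fast=5: a[fast]=0, fast++
slow=1 fast=6: a[fast]=3≠0 swap→a[1]=3, slow++,fast++
slow=2 fast=7: a[fast]=7≠0 swap→a[2]=7, slow++,fast++
slow=3 fast=8: a[fast]=0, fast++
slow=3 fast=9: a[fast]=0, fast++

[3, 7, 0, 0, 0, 0, 0, 0, 0]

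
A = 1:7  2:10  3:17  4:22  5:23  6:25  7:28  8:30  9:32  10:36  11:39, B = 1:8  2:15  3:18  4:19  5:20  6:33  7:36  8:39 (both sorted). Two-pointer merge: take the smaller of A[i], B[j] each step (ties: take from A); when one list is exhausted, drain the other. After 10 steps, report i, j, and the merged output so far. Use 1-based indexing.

i=6, j=6, merged so far=[7, 8, 10, 15, 17, 18, 19, 20, 22, 23]

i=1 j=1: A[i]=7<=B[j]=8 take 7, i++
i=2 j=1: A[i]=10>B[j]=8 take 8, j++
i=2 j=2: A[i]=10<=B[j]=15 take 10, i++
i=3 j=2: A[i]=17>B[j]=15 take 15, j++
i=3 j=3: A[i]=17<=B[j]=18 take 17, i++
i=4 j=3: A[i]=22>B[j]=18 take 18, j++
i=4 j=4: A[i]=22>B[j]=19 take 19, j++
i=4 j=5: A[i]=22>B[j]=20 take 20, j++
i=4 j=6: A[i]=22<=B[j]=33 take 22, i++
i=5 j=6: A[i]=23<=B[j]=33 take 23, i++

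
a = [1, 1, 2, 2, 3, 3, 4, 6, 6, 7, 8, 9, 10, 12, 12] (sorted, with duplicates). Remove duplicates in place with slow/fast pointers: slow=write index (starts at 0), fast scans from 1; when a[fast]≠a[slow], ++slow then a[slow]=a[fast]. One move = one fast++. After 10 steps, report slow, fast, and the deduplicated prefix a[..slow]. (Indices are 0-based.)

slow=0 fast=1: a[fast]=1=a[slow] dup, fast++
slow=0 fast=2: a[fast]=2≠a[slow]=1 write a[1]=2, slow++,fast++
slow=1 fast=3: a[fast]=2=a[slow] dup, fast++
slow=1 fast=4: a[fast]=3≠a[slow]=2 write a[2]=3, slow++,fast++
slow=2 fast=5: a[fast]=3=a[slow] dup, fast++
slow=2 fast=6: a[fast]=4≠a[slow]=3 write a[3]=4, slow++,fast++
slow=3 fast=7: a[fast]=6≠a[slow]=4 write a[4]=6, slow++,fast++
slow=4 fast=8: a[fast]=6=a[slow] dup, fast++
slow=4 fast=9: a[fast]=7≠a[slow]=6 write a[5]=7, slow++,fast++
slow=5 fast=10: a[fast]=8≠a[slow]=7 write a[6]=8, slow++,fast++

slow=6, fast=11, prefix=[1, 2, 3, 4, 6, 7, 8]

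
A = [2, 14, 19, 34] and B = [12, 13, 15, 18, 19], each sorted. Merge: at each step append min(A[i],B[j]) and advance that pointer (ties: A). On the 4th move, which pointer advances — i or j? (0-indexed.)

i

[i=0,j=0] A[i]=2<=B[j]=12 take 2 → i++
[i=1,j=0] A[i]=14>B[j]=12 take 12 → j++
[i=1,j=1] A[i]=14>B[j]=13 take 13 → j++
[i=1,j=2] A[i]=14<=B[j]=15 take 14 → i++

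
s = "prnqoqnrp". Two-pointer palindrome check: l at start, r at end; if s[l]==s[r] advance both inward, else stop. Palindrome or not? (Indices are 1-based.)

l=1 r=9: 'p'=='p', l++,r--
l=2 r=8: 'r'=='r', l++,r--
l=3 r=7: 'n'=='n', l++,r--
l=4 r=6: 'q'=='q', l++,r--

palindrome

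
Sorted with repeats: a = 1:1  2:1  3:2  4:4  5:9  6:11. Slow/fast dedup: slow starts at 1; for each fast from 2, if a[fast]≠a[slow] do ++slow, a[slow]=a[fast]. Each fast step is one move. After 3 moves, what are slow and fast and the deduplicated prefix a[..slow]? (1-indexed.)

slow=3, fast=5, prefix=[1, 2, 4]

slow=1 fast=2: a[fast]=1=a[slow] dup, fast++
slow=1 fast=3: a[fast]=2≠a[slow]=1 write a[2]=2, slow++,fast++
slow=2 fast=4: a[fast]=4≠a[slow]=2 write a[3]=4, slow++,fast++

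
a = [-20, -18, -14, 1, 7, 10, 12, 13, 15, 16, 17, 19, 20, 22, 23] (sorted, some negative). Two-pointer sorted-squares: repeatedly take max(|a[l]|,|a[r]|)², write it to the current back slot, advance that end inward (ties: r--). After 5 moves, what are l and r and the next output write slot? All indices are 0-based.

l=1, r=10, next write slot=9

[0,14] |-20|<=|23| out[14]=529 → r--
[0,13] |-20|<=|22| out[13]=484 → r--
[0,12] |-20|<=|20| out[12]=400 → r--
[0,11] |-20|>|19| out[11]=400 → l++
[1,11] |-18|<=|19| out[10]=361 → r--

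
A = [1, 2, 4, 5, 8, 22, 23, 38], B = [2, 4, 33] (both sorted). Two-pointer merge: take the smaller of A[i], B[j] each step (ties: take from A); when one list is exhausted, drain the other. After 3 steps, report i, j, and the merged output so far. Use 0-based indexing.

i=0 j=0: A[i]=1<=B[j]=2 take 1, i++
i=1 j=0: A[i]=2<=B[j]=2 take 2, i++
i=2 j=0: A[i]=4>B[j]=2 take 2, j++

i=2, j=1, merged so far=[1, 2, 2]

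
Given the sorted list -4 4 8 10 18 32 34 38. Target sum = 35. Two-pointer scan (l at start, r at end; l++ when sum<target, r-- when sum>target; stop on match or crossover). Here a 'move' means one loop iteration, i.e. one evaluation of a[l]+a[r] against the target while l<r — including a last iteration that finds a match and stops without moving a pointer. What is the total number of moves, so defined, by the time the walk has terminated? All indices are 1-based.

7 moves

l=1 r=8: -4+38=34 <35, l++
l=2 r=8: 4+38=42 >35, r--
l=2 r=7: 4+34=38 >35, r--
l=2 r=6: 4+32=36 >35, r--
l=2 r=5: 4+18=22 <35, l++
l=3 r=5: 8+18=26 <35, l++
l=4 r=5: 10+18=28 <35, l++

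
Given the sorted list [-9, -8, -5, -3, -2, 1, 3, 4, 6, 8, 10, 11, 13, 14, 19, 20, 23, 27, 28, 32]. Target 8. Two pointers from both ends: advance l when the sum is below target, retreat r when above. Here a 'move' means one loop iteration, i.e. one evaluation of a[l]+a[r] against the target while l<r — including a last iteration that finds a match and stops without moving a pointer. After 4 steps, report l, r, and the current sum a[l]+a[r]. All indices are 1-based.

[1,20] -9+32=23 >8 → r--
[1,19] -9+28=19 >8 → r--
[1,18] -9+27=18 >8 → r--
[1,17] -9+23=14 >8 → r--

l=1, r=16, sum=11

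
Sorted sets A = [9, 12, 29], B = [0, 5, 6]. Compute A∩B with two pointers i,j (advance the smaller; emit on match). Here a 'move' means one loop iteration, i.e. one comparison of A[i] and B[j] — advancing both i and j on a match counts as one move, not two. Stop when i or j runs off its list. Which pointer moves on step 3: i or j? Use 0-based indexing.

i=0 j=0: 9>0, j++
i=0 j=1: 9>5, j++
i=0 j=2: 9>6, j++

j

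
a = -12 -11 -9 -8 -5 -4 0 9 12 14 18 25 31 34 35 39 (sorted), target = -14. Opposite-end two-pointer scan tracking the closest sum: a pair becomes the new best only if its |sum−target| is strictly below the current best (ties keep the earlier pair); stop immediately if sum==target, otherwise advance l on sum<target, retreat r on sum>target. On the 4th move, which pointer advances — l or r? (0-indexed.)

r

[0,15] -12+39=27 d=41 * → r--
[0,14] -12+35=23 d=37 * → r--
[0,13] -12+34=22 d=36 * → r--
[0,12] -12+31=19 d=33 * → r--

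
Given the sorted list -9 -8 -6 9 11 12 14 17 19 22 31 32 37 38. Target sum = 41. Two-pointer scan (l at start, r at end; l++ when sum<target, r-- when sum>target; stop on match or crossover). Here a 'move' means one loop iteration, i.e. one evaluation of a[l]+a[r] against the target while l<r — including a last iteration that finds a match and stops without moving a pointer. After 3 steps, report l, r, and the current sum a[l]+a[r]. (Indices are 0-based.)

l=3, r=13, sum=47

l=0 r=13: -9+38=29 <41, l++
l=1 r=13: -8+38=30 <41, l++
l=2 r=13: -6+38=32 <41, l++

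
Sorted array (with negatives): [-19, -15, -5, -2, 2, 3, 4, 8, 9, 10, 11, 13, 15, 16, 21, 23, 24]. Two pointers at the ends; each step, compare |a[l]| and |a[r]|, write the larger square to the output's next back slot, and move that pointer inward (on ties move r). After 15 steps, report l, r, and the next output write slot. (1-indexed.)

l=4, r=5, next write slot=2

[1,17] |-19|<=|24| out[17]=576 → r--
[1,16] |-19|<=|23| out[16]=529 → r--
[1,15] |-19|<=|21| out[15]=441 → r--
[1,14] |-19|>|16| out[14]=361 → l++
[2,14] |-15|<=|16| out[13]=256 → r--
[2,13] |-15|<=|15| out[12]=225 → r--
[2,12] |-15|>|13| out[11]=225 → l++
[3,12] |-5|<=|13| out[10]=169 → r--
[3,11] |-5|<=|11| out[9]=121 → r--
[3,10] |-5|<=|10| out[8]=100 → r--
[3,9] |-5|<=|9| out[7]=81 → r--
[3,8] |-5|<=|8| out[6]=64 → r--
[3,7] |-5|>|4| out[5]=25 → l++
[4,7] |-2|<=|4| out[4]=16 → r--
[4,6] |-2|<=|3| out[3]=9 → r--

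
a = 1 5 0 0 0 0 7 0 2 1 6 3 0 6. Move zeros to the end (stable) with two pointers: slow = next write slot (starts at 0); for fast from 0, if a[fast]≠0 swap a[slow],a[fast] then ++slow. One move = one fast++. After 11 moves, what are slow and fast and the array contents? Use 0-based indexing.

slow=0 fast=0: a[fast]=1≠0 swap→a[0]=1, slow++,fast++
slow=1 fast=1: a[fast]=5≠0 swap→a[1]=5, slow++,fast++
slow=2 fast=2: a[fast]=0, fast++
slow=2 fast=3: a[fast]=0, fast++
slow=2 fast=4: a[fast]=0, fast++
slow=2 fast=5: a[fast]=0, fast++
slow=2 fast=6: a[fast]=7≠0 swap→a[2]=7, slow++,fast++
slow=3 fast=7: a[fast]=0, fast++
slow=3 fast=8: a[fast]=2≠0 swap→a[3]=2, slow++,fast++
slow=4 fast=9: a[fast]=1≠0 swap→a[4]=1, slow++,fast++
slow=5 fast=10: a[fast]=6≠0 swap→a[5]=6, slow++,fast++

slow=6, fast=11, a=[1, 5, 7, 2, 1, 6, 0, 0, 0, 0, 0, 3, 0, 6]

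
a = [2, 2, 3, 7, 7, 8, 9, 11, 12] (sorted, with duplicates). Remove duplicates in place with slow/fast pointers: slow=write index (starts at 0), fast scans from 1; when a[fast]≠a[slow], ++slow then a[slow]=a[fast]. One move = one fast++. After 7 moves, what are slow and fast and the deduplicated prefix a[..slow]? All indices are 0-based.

slow=5, fast=8, prefix=[2, 3, 7, 8, 9, 11]

slow=0 fast=1: a[fast]=2=a[slow] dup, fast++
slow=0 fast=2: a[fast]=3≠a[slow]=2 write a[1]=3, slow++,fast++
slow=1 fast=3: a[fast]=7≠a[slow]=3 write a[2]=7, slow++,fast++
slow=2 fast=4: a[fast]=7=a[slow] dup, fast++
slow=2 fast=5: a[fast]=8≠a[slow]=7 write a[3]=8, slow++,fast++
slow=3 fast=6: a[fast]=9≠a[slow]=8 write a[4]=9, slow++,fast++
slow=4 fast=7: a[fast]=11≠a[slow]=9 write a[5]=11, slow++,fast++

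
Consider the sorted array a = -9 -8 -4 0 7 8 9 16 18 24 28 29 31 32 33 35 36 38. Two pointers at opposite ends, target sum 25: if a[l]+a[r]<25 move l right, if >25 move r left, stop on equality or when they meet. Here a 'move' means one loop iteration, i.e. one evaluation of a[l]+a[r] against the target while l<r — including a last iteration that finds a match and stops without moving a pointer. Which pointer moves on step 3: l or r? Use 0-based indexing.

l=0 r=17: -9+38=29 >25, r--
l=0 r=16: -9+36=27 >25, r--
l=0 r=15: -9+35=26 >25, r--

r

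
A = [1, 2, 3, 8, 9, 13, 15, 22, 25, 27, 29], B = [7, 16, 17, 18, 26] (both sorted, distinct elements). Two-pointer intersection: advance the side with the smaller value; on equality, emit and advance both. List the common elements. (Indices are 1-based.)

intersection = []

i=1 j=1: 1<7, i++
i=2 j=1: 2<7, i++
i=3 j=1: 3<7, i++
i=4 j=1: 8>7, j++
i=4 j=2: 8<16, i++
i=5 j=2: 9<16, i++
i=6 j=2: 13<16, i++
i=7 j=2: 15<16, i++
i=8 j=2: 22>16, j++
i=8 j=3: 22>17, j++
i=8 j=4: 22>18, j++
i=8 j=5: 22<26, i++
i=9 j=5: 25<26, i++
i=10 j=5: 27>26, j++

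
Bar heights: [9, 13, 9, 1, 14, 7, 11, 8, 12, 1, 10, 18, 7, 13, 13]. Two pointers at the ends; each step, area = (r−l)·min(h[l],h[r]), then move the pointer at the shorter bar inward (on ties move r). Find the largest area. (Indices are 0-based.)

l=0 r=14: min(9,13)*14=126 best=126 *, l++
l=1 r=14: min(13,13)*13=169 best=169 *, r--
l=1 r=13: min(13,13)*12=156 best=169, r--
l=1 r=12: min(13,7)*11=77 best=169, r--
l=1 r=11: min(13,18)*10=130 best=169, l++
l=2 r=11: min(9,18)*9=81 best=169, l++
l=3 r=11: min(1,18)*8=8 best=169, l++
l=4 r=11: min(14,18)*7=98 best=169, l++
l=5 r=11: min(7,18)*6=42 best=169, l++
l=6 r=11: min(11,18)*5=55 best=169, l++
l=7 r=11: min(8,18)*4=32 best=169, l++
l=8 r=11: min(12,18)*3=36 best=169, l++
l=9 r=11: min(1,18)*2=2 best=169, l++
l=10 r=11: min(10,18)*1=10 best=169, l++

max area = 169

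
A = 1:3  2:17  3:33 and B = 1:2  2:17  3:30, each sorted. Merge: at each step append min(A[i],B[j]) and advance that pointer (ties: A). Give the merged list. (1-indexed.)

i=1 j=1: A[i]=3>B[j]=2 take 2, j++
i=1 j=2: A[i]=3<=B[j]=17 take 3, i++
i=2 j=2: A[i]=17<=B[j]=17 take 17, i++
i=3 j=2: A[i]=33>B[j]=17 take 17, j++
i=3 j=3: A[i]=33>B[j]=30 take 30, j++
i=3 j=4: B done, take A[i]=33, i++

[2, 3, 17, 17, 30, 33]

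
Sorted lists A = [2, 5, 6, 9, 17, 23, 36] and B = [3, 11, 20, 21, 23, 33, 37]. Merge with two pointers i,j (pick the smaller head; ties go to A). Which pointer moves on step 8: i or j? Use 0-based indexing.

[i=0,j=0] A[i]=2<=B[j]=3 take 2 → i++
[i=1,j=0] A[i]=5>B[j]=3 take 3 → j++
[i=1,j=1] A[i]=5<=B[j]=11 take 5 → i++
[i=2,j=1] A[i]=6<=B[j]=11 take 6 → i++
[i=3,j=1] A[i]=9<=B[j]=11 take 9 → i++
[i=4,j=1] A[i]=17>B[j]=11 take 11 → j++
[i=4,j=2] A[i]=17<=B[j]=20 take 17 → i++
[i=5,j=2] A[i]=23>B[j]=20 take 20 → j++

j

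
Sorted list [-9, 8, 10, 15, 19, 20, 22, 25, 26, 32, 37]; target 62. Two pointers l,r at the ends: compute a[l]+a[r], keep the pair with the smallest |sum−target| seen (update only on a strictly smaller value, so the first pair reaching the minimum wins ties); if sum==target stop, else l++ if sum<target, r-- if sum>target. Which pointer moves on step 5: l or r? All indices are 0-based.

[0,10] -9+37=28 d=34 * → l++
[1,10] 8+37=45 d=17 * → l++
[2,10] 10+37=47 d=15 * → l++
[3,10] 15+37=52 d=10 * → l++
[4,10] 19+37=56 d=6 * → l++

l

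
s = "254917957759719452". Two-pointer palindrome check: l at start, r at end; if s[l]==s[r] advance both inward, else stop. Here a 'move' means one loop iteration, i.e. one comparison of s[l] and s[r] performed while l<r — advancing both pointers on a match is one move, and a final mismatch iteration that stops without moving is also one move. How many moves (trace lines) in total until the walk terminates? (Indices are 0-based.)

[0,17] '2'=='2' → l++,r--
[1,16] '5'=='5' → l++,r--
[2,15] '4'=='4' → l++,r--
[3,14] '9'=='9' → l++,r--
[4,13] '1'=='1' → l++,r--
[5,12] '7'=='7' → l++,r--
[6,11] '9'=='9' → l++,r--
[7,10] '5'=='5' → l++,r--
[8,9] '7'=='7' → l++,r--

9 moves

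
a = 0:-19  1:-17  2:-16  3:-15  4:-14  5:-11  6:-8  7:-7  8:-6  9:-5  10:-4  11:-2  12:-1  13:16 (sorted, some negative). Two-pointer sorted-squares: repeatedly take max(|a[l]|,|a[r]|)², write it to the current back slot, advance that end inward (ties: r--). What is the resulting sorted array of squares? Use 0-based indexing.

[0,13] |-19|>|16| out[13]=361 → l++
[1,13] |-17|>|16| out[12]=289 → l++
[2,13] |-16|<=|16| out[11]=256 → r--
[2,12] |-16|>|-1| out[10]=256 → l++
[3,12] |-15|>|-1| out[9]=225 → l++
[4,12] |-14|>|-1| out[8]=196 → l++
[5,12] |-11|>|-1| out[7]=121 → l++
[6,12] |-8|>|-1| out[6]=64 → l++
[7,12] |-7|>|-1| out[5]=49 → l++
[8,12] |-6|>|-1| out[4]=36 → l++
[9,12] |-5|>|-1| out[3]=25 → l++
[10,12] |-4|>|-1| out[2]=16 → l++
[11,12] |-2|>|-1| out[1]=4 → l++
[12,12] |-1|<=|-1| out[0]=1 → r--

[1, 4, 16, 25, 36, 49, 64, 121, 196, 225, 256, 256, 289, 361]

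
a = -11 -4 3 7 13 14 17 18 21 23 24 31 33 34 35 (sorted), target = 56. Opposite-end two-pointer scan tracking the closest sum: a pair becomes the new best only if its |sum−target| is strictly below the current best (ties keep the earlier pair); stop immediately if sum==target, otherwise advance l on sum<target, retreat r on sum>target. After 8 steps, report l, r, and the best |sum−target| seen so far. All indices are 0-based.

l=0 r=14: -11+35=24 d=32 *, l++
l=1 r=14: -4+35=31 d=25 *, l++
l=2 r=14: 3+35=38 d=18 *, l++
l=3 r=14: 7+35=42 d=14 *, l++
l=4 r=14: 13+35=48 d=8 *, l++
l=5 r=14: 14+35=49 d=7 *, l++
l=6 r=14: 17+35=52 d=4 *, l++
l=7 r=14: 18+35=53 d=3 *, l++

l=8, r=14, best |Δ|=3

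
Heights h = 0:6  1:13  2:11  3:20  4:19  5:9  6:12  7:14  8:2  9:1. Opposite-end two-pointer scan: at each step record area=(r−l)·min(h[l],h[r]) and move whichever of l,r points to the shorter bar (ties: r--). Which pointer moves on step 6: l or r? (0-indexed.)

r

[0,9] min(6,1)*9=9 best=9 * → r--
[0,8] min(6,2)*8=16 best=16 * → r--
[0,7] min(6,14)*7=42 best=42 * → l++
[1,7] min(13,14)*6=78 best=78 * → l++
[2,7] min(11,14)*5=55 best=78 → l++
[3,7] min(20,14)*4=56 best=78 → r--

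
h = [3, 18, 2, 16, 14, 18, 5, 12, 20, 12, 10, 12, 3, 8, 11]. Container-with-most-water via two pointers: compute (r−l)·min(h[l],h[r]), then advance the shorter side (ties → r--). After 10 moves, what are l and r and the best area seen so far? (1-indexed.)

l=1 r=15: min(3,11)*14=42 best=42 *, l++
l=2 r=15: min(18,11)*13=143 best=143 *, r--
l=2 r=14: min(18,8)*12=96 best=143, r--
l=2 r=13: min(18,3)*11=33 best=143, r--
l=2 r=12: min(18,12)*10=120 best=143, r--
l=2 r=11: min(18,10)*9=90 best=143, r--
l=2 r=10: min(18,12)*8=96 best=143, r--
l=2 r=9: min(18,20)*7=126 best=143, l++
l=3 r=9: min(2,20)*6=12 best=143, l++
l=4 r=9: min(16,20)*5=80 best=143, l++

l=5, r=9, best area=143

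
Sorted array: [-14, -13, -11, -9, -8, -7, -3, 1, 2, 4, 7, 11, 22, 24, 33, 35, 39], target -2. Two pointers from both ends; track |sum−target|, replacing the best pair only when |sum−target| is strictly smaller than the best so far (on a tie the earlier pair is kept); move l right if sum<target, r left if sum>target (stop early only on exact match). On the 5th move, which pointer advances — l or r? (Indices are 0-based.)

l=0 r=16: -14+39=25 d=27 *, r--
l=0 r=15: -14+35=21 d=23 *, r--
l=0 r=14: -14+33=19 d=21 *, r--
l=0 r=13: -14+24=10 d=12 *, r--
l=0 r=12: -14+22=8 d=10 *, r--

r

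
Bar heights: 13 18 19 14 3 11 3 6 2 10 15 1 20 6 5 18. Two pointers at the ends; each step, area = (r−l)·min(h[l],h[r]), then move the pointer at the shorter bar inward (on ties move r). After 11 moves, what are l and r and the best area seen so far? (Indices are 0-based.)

l=0 r=15: min(13,18)*15=195 best=195 *, l++
l=1 r=15: min(18,18)*14=252 best=252 *, r--
l=1 r=14: min(18,5)*13=65 best=252, r--
l=1 r=13: min(18,6)*12=72 best=252, r--
l=1 r=12: min(18,20)*11=198 best=252, l++
l=2 r=12: min(19,20)*10=190 best=252, l++
l=3 r=12: min(14,20)*9=126 best=252, l++
l=4 r=12: min(3,20)*8=24 best=252, l++
l=5 r=12: min(11,20)*7=77 best=252, l++
l=6 r=12: min(3,20)*6=18 best=252, l++
l=7 r=12: min(6,20)*5=30 best=252, l++

l=8, r=12, best area=252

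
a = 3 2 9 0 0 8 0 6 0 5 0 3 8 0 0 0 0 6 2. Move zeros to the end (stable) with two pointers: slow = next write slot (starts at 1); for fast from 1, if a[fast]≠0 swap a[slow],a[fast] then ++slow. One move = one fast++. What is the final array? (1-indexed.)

[3, 2, 9, 8, 6, 5, 3, 8, 6, 2, 0, 0, 0, 0, 0, 0, 0, 0, 0]

(s=1,f=1) a[fast]=3≠0 swap→a[1]=3 → slow++,fast++
(s=2,f=2) a[fast]=2≠0 swap→a[2]=2 → slow++,fast++
(s=3,f=3) a[fast]=9≠0 swap→a[3]=9 → slow++,fast++
(s=4,f=4) a[fast]=0 → fast++
(s=4,f=5) a[fast]=0 → fast++
(s=4,f=6) a[fast]=8≠0 swap→a[4]=8 → slow++,fast++
(s=5,f=7) a[fast]=0 → fast++
(s=5,f=8) a[fast]=6≠0 swap→a[5]=6 → slow++,fast++
(s=6,f=9) a[fast]=0 → fast++
(s=6,f=10) a[fast]=5≠0 swap→a[6]=5 → slow++,fast++
(s=7,f=11) a[fast]=0 → fast++
(s=7,f=12) a[fast]=3≠0 swap→a[7]=3 → slow++,fast++
(s=8,f=13) a[fast]=8≠0 swap→a[8]=8 → slow++,fast++
(s=9,f=14) a[fast]=0 → fast++
(s=9,f=15) a[fast]=0 → fast++
(s=9,f=16) a[fast]=0 → fast++
(s=9,f=17) a[fast]=0 → fast++
(s=9,f=18) a[fast]=6≠0 swap→a[9]=6 → slow++,fast++
(s=10,f=19) a[fast]=2≠0 swap→a[10]=2 → slow++,fast++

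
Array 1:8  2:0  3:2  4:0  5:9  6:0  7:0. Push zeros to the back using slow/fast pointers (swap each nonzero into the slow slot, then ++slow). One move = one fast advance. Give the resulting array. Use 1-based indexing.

slow=1 fast=1: a[fast]=8≠0 swap→a[1]=8, slow++,fast++
slow=2 fast=2: a[fast]=0, fast++
slow=2 fast=3: a[fast]=2≠0 swap→a[2]=2, slow++,fast++
slow=3 fast=4: a[fast]=0, fast++
slow=3 fast=5: a[fast]=9≠0 swap→a[3]=9, slow++,fast++
slow=4 fast=6: a[fast]=0, fast++
slow=4 fast=7: a[fast]=0, fast++

[8, 2, 9, 0, 0, 0, 0]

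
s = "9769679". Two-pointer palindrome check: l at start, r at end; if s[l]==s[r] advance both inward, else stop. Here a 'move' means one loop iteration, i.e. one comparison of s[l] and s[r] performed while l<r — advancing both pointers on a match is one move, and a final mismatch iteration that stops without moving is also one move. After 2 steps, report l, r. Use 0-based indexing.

l=2, r=4

[0,6] '9'=='9' → l++,r--
[1,5] '7'=='7' → l++,r--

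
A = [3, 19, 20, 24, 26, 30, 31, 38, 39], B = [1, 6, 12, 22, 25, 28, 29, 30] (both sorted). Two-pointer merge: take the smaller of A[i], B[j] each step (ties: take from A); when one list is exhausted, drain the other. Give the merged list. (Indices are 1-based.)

[i=1,j=1] A[i]=3>B[j]=1 take 1 → j++
[i=1,j=2] A[i]=3<=B[j]=6 take 3 → i++
[i=2,j=2] A[i]=19>B[j]=6 take 6 → j++
[i=2,j=3] A[i]=19>B[j]=12 take 12 → j++
[i=2,j=4] A[i]=19<=B[j]=22 take 19 → i++
[i=3,j=4] A[i]=20<=B[j]=22 take 20 → i++
[i=4,j=4] A[i]=24>B[j]=22 take 22 → j++
[i=4,j=5] A[i]=24<=B[j]=25 take 24 → i++
[i=5,j=5] A[i]=26>B[j]=25 take 25 → j++
[i=5,j=6] A[i]=26<=B[j]=28 take 26 → i++
[i=6,j=6] A[i]=30>B[j]=28 take 28 → j++
[i=6,j=7] A[i]=30>B[j]=29 take 29 → j++
[i=6,j=8] A[i]=30<=B[j]=30 take 30 → i++
[i=7,j=8] A[i]=31>B[j]=30 take 30 → j++
[i=7,j=9] B done, take A[i]=31 → i++
[i=8,j=9] B done, take A[i]=38 → i++
[i=9,j=9] B done, take A[i]=39 → i++

[1, 3, 6, 12, 19, 20, 22, 24, 25, 26, 28, 29, 30, 30, 31, 38, 39]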